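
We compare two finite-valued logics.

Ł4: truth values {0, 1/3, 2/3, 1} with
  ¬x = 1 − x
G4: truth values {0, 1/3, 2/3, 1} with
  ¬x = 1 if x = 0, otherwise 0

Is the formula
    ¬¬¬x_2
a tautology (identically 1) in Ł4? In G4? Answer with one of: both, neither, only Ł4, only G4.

neither

In Ł4: at x_2 = 1/3 the value is 2/3 — not a tautology.
In G4: at x_2 = 1/3 the value is 0 — not a tautology.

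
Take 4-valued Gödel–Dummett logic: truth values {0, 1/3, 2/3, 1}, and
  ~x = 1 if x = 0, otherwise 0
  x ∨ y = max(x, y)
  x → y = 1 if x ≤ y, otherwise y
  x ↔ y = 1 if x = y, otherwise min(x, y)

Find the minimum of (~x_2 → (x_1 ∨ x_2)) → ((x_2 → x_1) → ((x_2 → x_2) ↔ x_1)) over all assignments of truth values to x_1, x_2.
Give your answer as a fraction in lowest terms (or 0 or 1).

1/3

Take x_1 = 1/3, x_2 = 1/3:
~x_2 = ~1/3 = 0
x_1 ∨ x_2 = 1/3 ∨ 1/3 = 1/3
~x_2 → (x_1 ∨ x_2) = 0 → 1/3 = 1
x_2 → x_1 = 1/3 → 1/3 = 1
x_2 → x_2 = 1/3 → 1/3 = 1
(x_2 → x_2) ↔ x_1 = 1 ↔ 1/3 = 1/3
(x_2 → x_1) → ((x_2 → x_2) ↔ x_1) = 1 → 1/3 = 1/3
(~x_2 → (x_1 ∨ x_2)) → ((x_2 → x_1) → ((x_2 → x_2) ↔ x_1)) = 1 → 1/3 = 1/3
No assignment yields a value below 1/3, so this is the minimum.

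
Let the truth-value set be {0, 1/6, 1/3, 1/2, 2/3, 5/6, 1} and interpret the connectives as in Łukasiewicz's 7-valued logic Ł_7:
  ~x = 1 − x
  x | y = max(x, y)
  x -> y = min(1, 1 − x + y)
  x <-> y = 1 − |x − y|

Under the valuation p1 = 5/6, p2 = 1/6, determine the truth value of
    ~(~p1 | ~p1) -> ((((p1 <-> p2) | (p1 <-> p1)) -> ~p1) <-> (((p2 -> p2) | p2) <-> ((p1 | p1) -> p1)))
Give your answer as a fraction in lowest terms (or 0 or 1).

1/3

~p1 = ~5/6 = 1/6
~p1 = ~5/6 = 1/6
~p1 | ~p1 = 1/6 | 1/6 = 1/6
~(~p1 | ~p1) = ~1/6 = 5/6
p1 <-> p2 = 5/6 <-> 1/6 = 1/3
p1 <-> p1 = 5/6 <-> 5/6 = 1
(p1 <-> p2) | (p1 <-> p1) = 1/3 | 1 = 1
~p1 = ~5/6 = 1/6
((p1 <-> p2) | (p1 <-> p1)) -> ~p1 = 1 -> 1/6 = 1/6
p2 -> p2 = 1/6 -> 1/6 = 1
(p2 -> p2) | p2 = 1 | 1/6 = 1
p1 | p1 = 5/6 | 5/6 = 5/6
(p1 | p1) -> p1 = 5/6 -> 5/6 = 1
((p2 -> p2) | p2) <-> ((p1 | p1) -> p1) = 1 <-> 1 = 1
(((p1 <-> p2) | (p1 <-> p1)) -> ~p1) <-> (((p2 -> p2) | p2) <-> ((p1 | p1) -> p1)) = 1/6 <-> 1 = 1/6
~(~p1 | ~p1) -> ((((p1 <-> p2) | (p1 <-> p1)) -> ~p1) <-> (((p2 -> p2) | p2) <-> ((p1 | p1) -> p1))) = 5/6 -> 1/6 = 1/3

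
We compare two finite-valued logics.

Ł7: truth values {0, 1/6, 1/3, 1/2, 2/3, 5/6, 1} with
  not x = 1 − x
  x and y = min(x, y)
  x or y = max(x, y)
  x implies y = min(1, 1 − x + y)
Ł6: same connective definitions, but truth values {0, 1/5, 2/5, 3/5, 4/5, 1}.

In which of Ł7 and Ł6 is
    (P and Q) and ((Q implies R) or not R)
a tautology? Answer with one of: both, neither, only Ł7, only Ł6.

In Ł7: at P = 0, Q = 0, R = 0 the value is 0 — not a tautology.
In Ł6: at P = 0, Q = 0, R = 0 the value is 0 — not a tautology.

neither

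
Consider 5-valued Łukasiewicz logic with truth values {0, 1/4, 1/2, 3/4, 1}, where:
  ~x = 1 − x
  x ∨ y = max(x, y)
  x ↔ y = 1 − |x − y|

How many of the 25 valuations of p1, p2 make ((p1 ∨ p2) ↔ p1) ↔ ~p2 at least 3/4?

value 1: 9 assignments (counts)
value 3/4: 7 assignments (counts)
value 1/2: 5 assignments
value 1/4: 3 assignments
value 0: 1 assignment
So 16 of the 25 assignments meet the threshold.

16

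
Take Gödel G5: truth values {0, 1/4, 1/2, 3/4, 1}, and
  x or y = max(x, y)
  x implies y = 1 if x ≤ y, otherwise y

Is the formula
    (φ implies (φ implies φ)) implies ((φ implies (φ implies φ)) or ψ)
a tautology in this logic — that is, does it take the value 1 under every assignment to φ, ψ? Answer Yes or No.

At φ = 3/4, ψ = 1, for instance:
φ implies φ = 3/4 implies 3/4 = 1
φ implies (φ implies φ) = 3/4 implies 1 = 1
(φ implies (φ implies φ)) or ψ = 1 or 1 = 1
(φ implies (φ implies φ)) implies ((φ implies (φ implies φ)) or ψ) = 1 implies 1 = 1
and checking the remaining 24 assignments likewise gives ≥ 1 in every case.

Yes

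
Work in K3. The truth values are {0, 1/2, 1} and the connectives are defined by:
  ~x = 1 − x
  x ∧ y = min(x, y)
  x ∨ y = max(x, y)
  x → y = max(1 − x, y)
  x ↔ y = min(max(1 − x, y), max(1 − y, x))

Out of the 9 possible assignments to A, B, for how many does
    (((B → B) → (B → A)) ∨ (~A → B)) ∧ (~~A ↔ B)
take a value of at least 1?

A = 0, B = 0 ↦ 1  ≥
A = 0, B = 1/2 ↦ 1/2  <
A = 0, B = 1 ↦ 0  <
A = 1/2, B = 0 ↦ 1/2  <
A = 1/2, B = 1/2 ↦ 1/2  <
A = 1/2, B = 1 ↦ 1/2  <
A = 1, B = 0 ↦ 0  <
A = 1, B = 1/2 ↦ 1/2  <
A = 1, B = 1 ↦ 1  ≥
So 2 of the 9 assignments meet the threshold.

2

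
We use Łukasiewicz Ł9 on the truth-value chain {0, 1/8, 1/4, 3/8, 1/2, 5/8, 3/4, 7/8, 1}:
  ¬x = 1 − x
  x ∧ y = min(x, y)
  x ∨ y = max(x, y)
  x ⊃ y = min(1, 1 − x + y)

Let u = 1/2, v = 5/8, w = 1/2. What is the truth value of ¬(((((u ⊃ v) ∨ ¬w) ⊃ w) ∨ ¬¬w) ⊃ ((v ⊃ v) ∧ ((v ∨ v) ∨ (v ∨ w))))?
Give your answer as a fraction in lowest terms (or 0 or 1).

u ⊃ v = 1/2 ⊃ 5/8 = 1
¬w = ¬1/2 = 1/2
(u ⊃ v) ∨ ¬w = 1 ∨ 1/2 = 1
((u ⊃ v) ∨ ¬w) ⊃ w = 1 ⊃ 1/2 = 1/2
¬w = ¬1/2 = 1/2
¬¬w = ¬1/2 = 1/2
(((u ⊃ v) ∨ ¬w) ⊃ w) ∨ ¬¬w = 1/2 ∨ 1/2 = 1/2
v ⊃ v = 5/8 ⊃ 5/8 = 1
v ∨ v = 5/8 ∨ 5/8 = 5/8
v ∨ w = 5/8 ∨ 1/2 = 5/8
(v ∨ v) ∨ (v ∨ w) = 5/8 ∨ 5/8 = 5/8
(v ⊃ v) ∧ ((v ∨ v) ∨ (v ∨ w)) = 1 ∧ 5/8 = 5/8
((((u ⊃ v) ∨ ¬w) ⊃ w) ∨ ¬¬w) ⊃ ((v ⊃ v) ∧ ((v ∨ v) ∨ (v ∨ w))) = 1/2 ⊃ 5/8 = 1
¬(((((u ⊃ v) ∨ ¬w) ⊃ w) ∨ ¬¬w) ⊃ ((v ⊃ v) ∧ ((v ∨ v) ∨ (v ∨ w)))) = ¬1 = 0

0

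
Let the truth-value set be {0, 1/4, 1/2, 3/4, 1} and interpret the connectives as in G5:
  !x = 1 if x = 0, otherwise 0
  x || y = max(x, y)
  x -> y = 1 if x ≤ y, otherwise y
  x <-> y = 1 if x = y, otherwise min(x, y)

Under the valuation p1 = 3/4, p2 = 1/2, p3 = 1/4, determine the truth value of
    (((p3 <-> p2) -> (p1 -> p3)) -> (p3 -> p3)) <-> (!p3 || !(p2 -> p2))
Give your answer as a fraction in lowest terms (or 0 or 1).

0

p3 <-> p2 = 1/4 <-> 1/2 = 1/4
p1 -> p3 = 3/4 -> 1/4 = 1/4
(p3 <-> p2) -> (p1 -> p3) = 1/4 -> 1/4 = 1
p3 -> p3 = 1/4 -> 1/4 = 1
((p3 <-> p2) -> (p1 -> p3)) -> (p3 -> p3) = 1 -> 1 = 1
!p3 = !1/4 = 0
p2 -> p2 = 1/2 -> 1/2 = 1
!(p2 -> p2) = !1 = 0
!p3 || !(p2 -> p2) = 0 || 0 = 0
(((p3 <-> p2) -> (p1 -> p3)) -> (p3 -> p3)) <-> (!p3 || !(p2 -> p2)) = 1 <-> 0 = 0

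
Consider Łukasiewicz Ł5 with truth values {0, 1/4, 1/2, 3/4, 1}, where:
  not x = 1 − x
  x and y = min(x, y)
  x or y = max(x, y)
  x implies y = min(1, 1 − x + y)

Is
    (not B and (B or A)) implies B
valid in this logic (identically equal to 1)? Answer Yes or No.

Counterexample: take A = 1/4, B = 0.
not B = not 0 = 1
B or A = 0 or 1/4 = 1/4
not B and (B or A) = 1 and 1/4 = 1/4
(not B and (B or A)) implies B = 1/4 implies 0 = 3/4
This gives 3/4 ≠ 1.

No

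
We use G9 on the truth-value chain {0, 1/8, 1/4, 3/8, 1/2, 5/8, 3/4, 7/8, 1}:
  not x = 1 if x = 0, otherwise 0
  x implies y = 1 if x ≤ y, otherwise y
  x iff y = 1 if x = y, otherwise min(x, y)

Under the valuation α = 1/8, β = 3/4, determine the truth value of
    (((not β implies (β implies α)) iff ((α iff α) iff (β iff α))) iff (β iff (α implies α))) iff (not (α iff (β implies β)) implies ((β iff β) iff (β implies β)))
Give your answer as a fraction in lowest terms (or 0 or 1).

not β = not 3/4 = 0
β implies α = 3/4 implies 1/8 = 1/8
not β implies (β implies α) = 0 implies 1/8 = 1
α iff α = 1/8 iff 1/8 = 1
β iff α = 3/4 iff 1/8 = 1/8
(α iff α) iff (β iff α) = 1 iff 1/8 = 1/8
(not β implies (β implies α)) iff ((α iff α) iff (β iff α)) = 1 iff 1/8 = 1/8
α implies α = 1/8 implies 1/8 = 1
β iff (α implies α) = 3/4 iff 1 = 3/4
((not β implies (β implies α)) iff ((α iff α) iff (β iff α))) iff (β iff (α implies α)) = 1/8 iff 3/4 = 1/8
β implies β = 3/4 implies 3/4 = 1
α iff (β implies β) = 1/8 iff 1 = 1/8
not (α iff (β implies β)) = not 1/8 = 0
β iff β = 3/4 iff 3/4 = 1
β implies β = 3/4 implies 3/4 = 1
(β iff β) iff (β implies β) = 1 iff 1 = 1
not (α iff (β implies β)) implies ((β iff β) iff (β implies β)) = 0 implies 1 = 1
(((not β implies (β implies α)) iff ((α iff α) iff (β iff α))) iff (β iff (α implies α))) iff (not (α iff (β implies β)) implies ((β iff β) iff (β implies β))) = 1/8 iff 1 = 1/8

1/8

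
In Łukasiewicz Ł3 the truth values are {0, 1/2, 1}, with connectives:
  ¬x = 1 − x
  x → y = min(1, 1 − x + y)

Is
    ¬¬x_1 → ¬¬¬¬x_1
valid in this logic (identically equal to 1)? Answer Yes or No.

x_1 = 0 ↦ 1
x_1 = 1/2 ↦ 1
x_1 = 1 ↦ 1
Every assignment gives a value ≥ 1.

Yes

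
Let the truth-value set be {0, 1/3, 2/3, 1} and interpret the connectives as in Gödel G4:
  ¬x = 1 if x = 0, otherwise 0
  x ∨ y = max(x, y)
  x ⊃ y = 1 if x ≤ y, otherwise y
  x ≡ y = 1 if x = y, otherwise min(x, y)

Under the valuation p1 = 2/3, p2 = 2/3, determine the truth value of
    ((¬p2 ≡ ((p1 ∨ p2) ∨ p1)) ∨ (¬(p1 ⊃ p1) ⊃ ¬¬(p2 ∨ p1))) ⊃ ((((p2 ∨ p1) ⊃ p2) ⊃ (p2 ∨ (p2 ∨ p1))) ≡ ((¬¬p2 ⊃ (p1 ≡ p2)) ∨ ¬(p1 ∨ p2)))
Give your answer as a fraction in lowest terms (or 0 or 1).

2/3

¬p2 = ¬2/3 = 0
p1 ∨ p2 = 2/3 ∨ 2/3 = 2/3
(p1 ∨ p2) ∨ p1 = 2/3 ∨ 2/3 = 2/3
¬p2 ≡ ((p1 ∨ p2) ∨ p1) = 0 ≡ 2/3 = 0
p1 ⊃ p1 = 2/3 ⊃ 2/3 = 1
¬(p1 ⊃ p1) = ¬1 = 0
p2 ∨ p1 = 2/3 ∨ 2/3 = 2/3
¬(p2 ∨ p1) = ¬2/3 = 0
¬¬(p2 ∨ p1) = ¬0 = 1
¬(p1 ⊃ p1) ⊃ ¬¬(p2 ∨ p1) = 0 ⊃ 1 = 1
(¬p2 ≡ ((p1 ∨ p2) ∨ p1)) ∨ (¬(p1 ⊃ p1) ⊃ ¬¬(p2 ∨ p1)) = 0 ∨ 1 = 1
p2 ∨ p1 = 2/3 ∨ 2/3 = 2/3
(p2 ∨ p1) ⊃ p2 = 2/3 ⊃ 2/3 = 1
p2 ∨ p1 = 2/3 ∨ 2/3 = 2/3
p2 ∨ (p2 ∨ p1) = 2/3 ∨ 2/3 = 2/3
((p2 ∨ p1) ⊃ p2) ⊃ (p2 ∨ (p2 ∨ p1)) = 1 ⊃ 2/3 = 2/3
¬p2 = ¬2/3 = 0
¬¬p2 = ¬0 = 1
p1 ≡ p2 = 2/3 ≡ 2/3 = 1
¬¬p2 ⊃ (p1 ≡ p2) = 1 ⊃ 1 = 1
p1 ∨ p2 = 2/3 ∨ 2/3 = 2/3
¬(p1 ∨ p2) = ¬2/3 = 0
(¬¬p2 ⊃ (p1 ≡ p2)) ∨ ¬(p1 ∨ p2) = 1 ∨ 0 = 1
(((p2 ∨ p1) ⊃ p2) ⊃ (p2 ∨ (p2 ∨ p1))) ≡ ((¬¬p2 ⊃ (p1 ≡ p2)) ∨ ¬(p1 ∨ p2)) = 2/3 ≡ 1 = 2/3
((¬p2 ≡ ((p1 ∨ p2) ∨ p1)) ∨ (¬(p1 ⊃ p1) ⊃ ¬¬(p2 ∨ p1))) ⊃ ((((p2 ∨ p1) ⊃ p2) ⊃ (p2 ∨ (p2 ∨ p1))) ≡ ((¬¬p2 ⊃ (p1 ≡ p2)) ∨ ¬(p1 ∨ p2))) = 1 ⊃ 2/3 = 2/3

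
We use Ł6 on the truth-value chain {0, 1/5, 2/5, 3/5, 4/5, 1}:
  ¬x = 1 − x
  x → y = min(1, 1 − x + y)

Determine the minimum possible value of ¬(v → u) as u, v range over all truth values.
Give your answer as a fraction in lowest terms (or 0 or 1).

Take u = 0, v = 0:
v → u = 0 → 0 = 1
¬(v → u) = ¬1 = 0
No assignment yields a value below 0, so this is the minimum.

0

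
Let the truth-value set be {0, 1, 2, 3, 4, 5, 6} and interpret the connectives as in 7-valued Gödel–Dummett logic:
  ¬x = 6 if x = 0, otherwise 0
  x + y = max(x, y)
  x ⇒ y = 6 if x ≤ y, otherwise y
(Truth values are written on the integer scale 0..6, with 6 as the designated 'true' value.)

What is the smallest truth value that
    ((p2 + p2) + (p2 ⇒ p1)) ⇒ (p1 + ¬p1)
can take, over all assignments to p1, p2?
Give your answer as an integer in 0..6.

1

Take p1 = 1, p2 = 0:
p2 + p2 = 0 + 0 = 0
p2 ⇒ p1 = 0 ⇒ 1 = 6
(p2 + p2) + (p2 ⇒ p1) = 0 + 6 = 6
¬p1 = ¬1 = 0
p1 + ¬p1 = 1 + 0 = 1
((p2 + p2) + (p2 ⇒ p1)) ⇒ (p1 + ¬p1) = 6 ⇒ 1 = 1
No assignment yields a value below 1, so this is the minimum.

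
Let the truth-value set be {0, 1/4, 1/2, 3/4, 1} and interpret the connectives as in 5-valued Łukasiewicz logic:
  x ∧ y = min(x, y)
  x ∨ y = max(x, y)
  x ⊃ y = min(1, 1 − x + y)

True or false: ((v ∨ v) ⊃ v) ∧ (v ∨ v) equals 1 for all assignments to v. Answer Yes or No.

No

Counterexample: take v = 0.
v ∨ v = 0 ∨ 0 = 0
(v ∨ v) ⊃ v = 0 ⊃ 0 = 1
v ∨ v = 0 ∨ 0 = 0
((v ∨ v) ⊃ v) ∧ (v ∨ v) = 1 ∧ 0 = 0
This gives 0 ≠ 1.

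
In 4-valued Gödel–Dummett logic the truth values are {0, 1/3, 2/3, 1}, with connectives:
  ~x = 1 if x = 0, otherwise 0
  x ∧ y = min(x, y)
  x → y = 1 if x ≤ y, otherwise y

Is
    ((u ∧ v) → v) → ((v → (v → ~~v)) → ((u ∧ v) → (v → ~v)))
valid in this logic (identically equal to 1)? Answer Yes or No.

Counterexample: take u = 1/3, v = 1/3.
u ∧ v = 1/3 ∧ 1/3 = 1/3
(u ∧ v) → v = 1/3 → 1/3 = 1
~v = ~1/3 = 0
~~v = ~0 = 1
v → ~~v = 1/3 → 1 = 1
v → (v → ~~v) = 1/3 → 1 = 1
u ∧ v = 1/3 ∧ 1/3 = 1/3
~v = ~1/3 = 0
v → ~v = 1/3 → 0 = 0
(u ∧ v) → (v → ~v) = 1/3 → 0 = 0
(v → (v → ~~v)) → ((u ∧ v) → (v → ~v)) = 1 → 0 = 0
((u ∧ v) → v) → ((v → (v → ~~v)) → ((u ∧ v) → (v → ~v))) = 1 → 0 = 0
This gives 0 ≠ 1.

No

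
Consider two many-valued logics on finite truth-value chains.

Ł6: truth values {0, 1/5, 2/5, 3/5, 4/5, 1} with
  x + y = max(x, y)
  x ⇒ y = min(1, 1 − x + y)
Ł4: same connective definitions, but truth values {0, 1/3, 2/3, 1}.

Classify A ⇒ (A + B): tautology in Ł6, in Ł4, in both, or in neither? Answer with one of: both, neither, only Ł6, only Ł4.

In Ł6: every assignment gives 1 — tautology.
In Ł4: every assignment gives 1 — tautology.

both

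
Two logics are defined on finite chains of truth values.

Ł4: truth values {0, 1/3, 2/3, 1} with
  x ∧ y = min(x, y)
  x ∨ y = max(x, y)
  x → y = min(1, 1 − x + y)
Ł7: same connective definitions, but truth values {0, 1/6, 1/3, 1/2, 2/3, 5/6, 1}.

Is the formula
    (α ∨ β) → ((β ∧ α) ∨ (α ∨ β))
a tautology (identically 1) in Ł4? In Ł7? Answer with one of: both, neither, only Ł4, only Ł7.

both

In Ł4: every assignment gives 1 — tautology.
In Ł7: every assignment gives 1 — tautology.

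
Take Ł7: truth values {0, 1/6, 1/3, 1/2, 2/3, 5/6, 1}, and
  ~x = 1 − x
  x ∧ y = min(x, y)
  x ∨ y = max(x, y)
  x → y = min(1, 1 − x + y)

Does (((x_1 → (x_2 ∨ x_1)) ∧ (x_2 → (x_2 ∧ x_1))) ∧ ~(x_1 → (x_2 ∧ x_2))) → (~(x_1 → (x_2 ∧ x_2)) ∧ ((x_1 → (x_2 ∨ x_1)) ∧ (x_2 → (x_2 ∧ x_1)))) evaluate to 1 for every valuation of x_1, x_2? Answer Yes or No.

Yes

At x_1 = 2/3, x_2 = 1/6, for instance:
x_2 ∨ x_1 = 1/6 ∨ 2/3 = 2/3
x_1 → (x_2 ∨ x_1) = 2/3 → 2/3 = 1
x_2 ∧ x_1 = 1/6 ∧ 2/3 = 1/6
x_2 → (x_2 ∧ x_1) = 1/6 → 1/6 = 1
(x_1 → (x_2 ∨ x_1)) ∧ (x_2 → (x_2 ∧ x_1)) = 1 ∧ 1 = 1
x_2 ∧ x_2 = 1/6 ∧ 1/6 = 1/6
x_1 → (x_2 ∧ x_2) = 2/3 → 1/6 = 1/2
~(x_1 → (x_2 ∧ x_2)) = ~1/2 = 1/2
((x_1 → (x_2 ∨ x_1)) ∧ (x_2 → (x_2 ∧ x_1))) ∧ ~(x_1 → (x_2 ∧ x_2)) = 1 ∧ 1/2 = 1/2
~(x_1 → (x_2 ∧ x_2)) ∧ ((x_1 → (x_2 ∨ x_1)) ∧ (x_2 → (x_2 ∧ x_1))) = 1/2 ∧ 1 = 1/2
(((x_1 → (x_2 ∨ x_1)) ∧ (x_2 → (x_2 ∧ x_1))) ∧ ~(x_1 → (x_2 ∧ x_2))) → (~(x_1 → (x_2 ∧ x_2)) ∧ ((x_1 → (x_2 ∨ x_1)) ∧ (x_2 → (x_2 ∧ x_1)))) = 1/2 → 1/2 = 1
and checking the remaining 48 assignments likewise gives ≥ 1 in every case.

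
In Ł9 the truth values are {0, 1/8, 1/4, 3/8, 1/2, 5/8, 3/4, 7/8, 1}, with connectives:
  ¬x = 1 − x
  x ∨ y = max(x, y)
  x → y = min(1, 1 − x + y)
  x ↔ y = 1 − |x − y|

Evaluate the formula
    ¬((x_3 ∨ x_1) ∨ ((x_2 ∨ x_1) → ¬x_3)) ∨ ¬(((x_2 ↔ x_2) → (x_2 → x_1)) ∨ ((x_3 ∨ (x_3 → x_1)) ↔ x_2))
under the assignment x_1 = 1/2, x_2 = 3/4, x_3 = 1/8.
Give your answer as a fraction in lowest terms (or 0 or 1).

1/4

x_3 ∨ x_1 = 1/8 ∨ 1/2 = 1/2
x_2 ∨ x_1 = 3/4 ∨ 1/2 = 3/4
¬x_3 = ¬1/8 = 7/8
(x_2 ∨ x_1) → ¬x_3 = 3/4 → 7/8 = 1
(x_3 ∨ x_1) ∨ ((x_2 ∨ x_1) → ¬x_3) = 1/2 ∨ 1 = 1
¬((x_3 ∨ x_1) ∨ ((x_2 ∨ x_1) → ¬x_3)) = ¬1 = 0
x_2 ↔ x_2 = 3/4 ↔ 3/4 = 1
x_2 → x_1 = 3/4 → 1/2 = 3/4
(x_2 ↔ x_2) → (x_2 → x_1) = 1 → 3/4 = 3/4
x_3 → x_1 = 1/8 → 1/2 = 1
x_3 ∨ (x_3 → x_1) = 1/8 ∨ 1 = 1
(x_3 ∨ (x_3 → x_1)) ↔ x_2 = 1 ↔ 3/4 = 3/4
((x_2 ↔ x_2) → (x_2 → x_1)) ∨ ((x_3 ∨ (x_3 → x_1)) ↔ x_2) = 3/4 ∨ 3/4 = 3/4
¬(((x_2 ↔ x_2) → (x_2 → x_1)) ∨ ((x_3 ∨ (x_3 → x_1)) ↔ x_2)) = ¬3/4 = 1/4
¬((x_3 ∨ x_1) ∨ ((x_2 ∨ x_1) → ¬x_3)) ∨ ¬(((x_2 ↔ x_2) → (x_2 → x_1)) ∨ ((x_3 ∨ (x_3 → x_1)) ↔ x_2)) = 0 ∨ 1/4 = 1/4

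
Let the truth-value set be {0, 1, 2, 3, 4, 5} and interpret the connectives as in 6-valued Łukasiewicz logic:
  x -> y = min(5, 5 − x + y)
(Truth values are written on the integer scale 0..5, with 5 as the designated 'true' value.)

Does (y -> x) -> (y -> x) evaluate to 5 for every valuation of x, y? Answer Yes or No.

Yes

At x = 2, y = 2, for instance:
y -> x = 2 -> 2 = 5
(y -> x) -> (y -> x) = 5 -> 5 = 5
and checking the remaining 35 assignments likewise gives ≥ 5 in every case.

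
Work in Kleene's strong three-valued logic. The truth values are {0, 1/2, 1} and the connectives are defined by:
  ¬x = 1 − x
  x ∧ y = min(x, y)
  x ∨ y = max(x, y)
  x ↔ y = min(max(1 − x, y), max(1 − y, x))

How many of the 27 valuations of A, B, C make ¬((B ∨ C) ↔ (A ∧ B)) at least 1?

value 1: 7 assignments (counts)
value 1/2: 14 assignments
value 0: 6 assignments
So 7 of the 27 assignments meet the threshold.

7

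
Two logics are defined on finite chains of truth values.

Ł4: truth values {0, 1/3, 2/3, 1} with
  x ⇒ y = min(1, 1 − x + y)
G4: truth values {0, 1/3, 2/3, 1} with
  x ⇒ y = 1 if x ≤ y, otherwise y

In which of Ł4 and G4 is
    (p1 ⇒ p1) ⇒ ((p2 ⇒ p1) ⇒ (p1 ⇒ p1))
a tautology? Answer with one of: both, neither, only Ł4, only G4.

In Ł4: every assignment gives 1 — tautology.
In G4: every assignment gives 1 — tautology.

both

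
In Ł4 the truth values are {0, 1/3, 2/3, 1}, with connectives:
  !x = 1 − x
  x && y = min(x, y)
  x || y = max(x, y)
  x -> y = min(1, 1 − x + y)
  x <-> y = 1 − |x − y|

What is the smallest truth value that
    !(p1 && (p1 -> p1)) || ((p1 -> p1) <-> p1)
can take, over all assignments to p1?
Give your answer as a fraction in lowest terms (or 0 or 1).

2/3

Take p1 = 1/3:
p1 -> p1 = 1/3 -> 1/3 = 1
p1 && (p1 -> p1) = 1/3 && 1 = 1/3
!(p1 && (p1 -> p1)) = !1/3 = 2/3
p1 -> p1 = 1/3 -> 1/3 = 1
(p1 -> p1) <-> p1 = 1 <-> 1/3 = 1/3
!(p1 && (p1 -> p1)) || ((p1 -> p1) <-> p1) = 2/3 || 1/3 = 2/3
No assignment yields a value below 2/3, so this is the minimum.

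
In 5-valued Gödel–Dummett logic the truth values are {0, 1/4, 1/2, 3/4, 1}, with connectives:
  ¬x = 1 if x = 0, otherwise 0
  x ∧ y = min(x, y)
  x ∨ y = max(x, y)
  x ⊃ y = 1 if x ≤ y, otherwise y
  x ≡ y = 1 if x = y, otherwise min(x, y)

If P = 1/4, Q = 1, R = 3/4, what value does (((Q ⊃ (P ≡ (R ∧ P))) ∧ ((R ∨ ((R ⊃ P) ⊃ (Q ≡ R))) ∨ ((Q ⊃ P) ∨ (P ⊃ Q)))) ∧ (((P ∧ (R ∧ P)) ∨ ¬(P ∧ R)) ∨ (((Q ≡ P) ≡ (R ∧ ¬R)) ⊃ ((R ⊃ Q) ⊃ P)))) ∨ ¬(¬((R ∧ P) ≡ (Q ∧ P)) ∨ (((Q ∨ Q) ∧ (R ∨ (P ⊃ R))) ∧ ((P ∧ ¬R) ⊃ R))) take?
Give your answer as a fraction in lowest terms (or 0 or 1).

R ∧ P = 3/4 ∧ 1/4 = 1/4
P ≡ (R ∧ P) = 1/4 ≡ 1/4 = 1
Q ⊃ (P ≡ (R ∧ P)) = 1 ⊃ 1 = 1
R ⊃ P = 3/4 ⊃ 1/4 = 1/4
Q ≡ R = 1 ≡ 3/4 = 3/4
(R ⊃ P) ⊃ (Q ≡ R) = 1/4 ⊃ 3/4 = 1
R ∨ ((R ⊃ P) ⊃ (Q ≡ R)) = 3/4 ∨ 1 = 1
Q ⊃ P = 1 ⊃ 1/4 = 1/4
P ⊃ Q = 1/4 ⊃ 1 = 1
(Q ⊃ P) ∨ (P ⊃ Q) = 1/4 ∨ 1 = 1
(R ∨ ((R ⊃ P) ⊃ (Q ≡ R))) ∨ ((Q ⊃ P) ∨ (P ⊃ Q)) = 1 ∨ 1 = 1
(Q ⊃ (P ≡ (R ∧ P))) ∧ ((R ∨ ((R ⊃ P) ⊃ (Q ≡ R))) ∨ ((Q ⊃ P) ∨ (P ⊃ Q))) = 1 ∧ 1 = 1
R ∧ P = 3/4 ∧ 1/4 = 1/4
P ∧ (R ∧ P) = 1/4 ∧ 1/4 = 1/4
P ∧ R = 1/4 ∧ 3/4 = 1/4
¬(P ∧ R) = ¬1/4 = 0
(P ∧ (R ∧ P)) ∨ ¬(P ∧ R) = 1/4 ∨ 0 = 1/4
Q ≡ P = 1 ≡ 1/4 = 1/4
¬R = ¬3/4 = 0
R ∧ ¬R = 3/4 ∧ 0 = 0
(Q ≡ P) ≡ (R ∧ ¬R) = 1/4 ≡ 0 = 0
R ⊃ Q = 3/4 ⊃ 1 = 1
(R ⊃ Q) ⊃ P = 1 ⊃ 1/4 = 1/4
((Q ≡ P) ≡ (R ∧ ¬R)) ⊃ ((R ⊃ Q) ⊃ P) = 0 ⊃ 1/4 = 1
((P ∧ (R ∧ P)) ∨ ¬(P ∧ R)) ∨ (((Q ≡ P) ≡ (R ∧ ¬R)) ⊃ ((R ⊃ Q) ⊃ P)) = 1/4 ∨ 1 = 1
((Q ⊃ (P ≡ (R ∧ P))) ∧ ((R ∨ ((R ⊃ P) ⊃ (Q ≡ R))) ∨ ((Q ⊃ P) ∨ (P ⊃ Q)))) ∧ (((P ∧ (R ∧ P)) ∨ ¬(P ∧ R)) ∨ (((Q ≡ P) ≡ (R ∧ ¬R)) ⊃ ((R ⊃ Q) ⊃ P))) = 1 ∧ 1 = 1
R ∧ P = 3/4 ∧ 1/4 = 1/4
Q ∧ P = 1 ∧ 1/4 = 1/4
(R ∧ P) ≡ (Q ∧ P) = 1/4 ≡ 1/4 = 1
¬((R ∧ P) ≡ (Q ∧ P)) = ¬1 = 0
Q ∨ Q = 1 ∨ 1 = 1
P ⊃ R = 1/4 ⊃ 3/4 = 1
R ∨ (P ⊃ R) = 3/4 ∨ 1 = 1
(Q ∨ Q) ∧ (R ∨ (P ⊃ R)) = 1 ∧ 1 = 1
¬R = ¬3/4 = 0
P ∧ ¬R = 1/4 ∧ 0 = 0
(P ∧ ¬R) ⊃ R = 0 ⊃ 3/4 = 1
((Q ∨ Q) ∧ (R ∨ (P ⊃ R))) ∧ ((P ∧ ¬R) ⊃ R) = 1 ∧ 1 = 1
¬((R ∧ P) ≡ (Q ∧ P)) ∨ (((Q ∨ Q) ∧ (R ∨ (P ⊃ R))) ∧ ((P ∧ ¬R) ⊃ R)) = 0 ∨ 1 = 1
¬(¬((R ∧ P) ≡ (Q ∧ P)) ∨ (((Q ∨ Q) ∧ (R ∨ (P ⊃ R))) ∧ ((P ∧ ¬R) ⊃ R))) = ¬1 = 0
(((Q ⊃ (P ≡ (R ∧ P))) ∧ ((R ∨ ((R ⊃ P) ⊃ (Q ≡ R))) ∨ ((Q ⊃ P) ∨ (P ⊃ Q)))) ∧ (((P ∧ (R ∧ P)) ∨ ¬(P ∧ R)) ∨ (((Q ≡ P) ≡ (R ∧ ¬R)) ⊃ ((R ⊃ Q) ⊃ P)))) ∨ ¬(¬((R ∧ P) ≡ (Q ∧ P)) ∨ (((Q ∨ Q) ∧ (R ∨ (P ⊃ R))) ∧ ((P ∧ ¬R) ⊃ R))) = 1 ∨ 0 = 1

1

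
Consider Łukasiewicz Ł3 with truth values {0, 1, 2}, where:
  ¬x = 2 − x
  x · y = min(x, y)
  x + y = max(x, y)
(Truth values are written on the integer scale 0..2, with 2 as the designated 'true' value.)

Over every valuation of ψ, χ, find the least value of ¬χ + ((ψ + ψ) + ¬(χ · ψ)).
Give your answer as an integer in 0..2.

Take ψ = 1, χ = 1:
¬χ = ¬1 = 1
ψ + ψ = 1 + 1 = 1
χ · ψ = 1 · 1 = 1
¬(χ · ψ) = ¬1 = 1
(ψ + ψ) + ¬(χ · ψ) = 1 + 1 = 1
¬χ + ((ψ + ψ) + ¬(χ · ψ)) = 1 + 1 = 1
No assignment yields a value below 1, so this is the minimum.

1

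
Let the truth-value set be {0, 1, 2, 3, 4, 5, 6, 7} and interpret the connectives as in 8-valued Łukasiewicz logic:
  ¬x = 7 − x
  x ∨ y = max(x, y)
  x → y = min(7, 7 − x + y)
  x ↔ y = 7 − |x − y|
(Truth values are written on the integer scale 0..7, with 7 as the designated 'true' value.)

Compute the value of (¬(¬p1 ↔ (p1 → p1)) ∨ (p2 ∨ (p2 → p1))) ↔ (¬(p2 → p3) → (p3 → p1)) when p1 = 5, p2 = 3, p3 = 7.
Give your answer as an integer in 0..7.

7

¬p1 = ¬5 = 2
p1 → p1 = 5 → 5 = 7
¬p1 ↔ (p1 → p1) = 2 ↔ 7 = 2
¬(¬p1 ↔ (p1 → p1)) = ¬2 = 5
p2 → p1 = 3 → 5 = 7
p2 ∨ (p2 → p1) = 3 ∨ 7 = 7
¬(¬p1 ↔ (p1 → p1)) ∨ (p2 ∨ (p2 → p1)) = 5 ∨ 7 = 7
p2 → p3 = 3 → 7 = 7
¬(p2 → p3) = ¬7 = 0
p3 → p1 = 7 → 5 = 5
¬(p2 → p3) → (p3 → p1) = 0 → 5 = 7
(¬(¬p1 ↔ (p1 → p1)) ∨ (p2 ∨ (p2 → p1))) ↔ (¬(p2 → p3) → (p3 → p1)) = 7 ↔ 7 = 7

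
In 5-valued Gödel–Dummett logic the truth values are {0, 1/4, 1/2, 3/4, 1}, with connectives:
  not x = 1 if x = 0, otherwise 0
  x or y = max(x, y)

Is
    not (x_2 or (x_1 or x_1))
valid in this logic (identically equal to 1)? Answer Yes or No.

Counterexample: take x_1 = 0, x_2 = 1/4.
x_1 or x_1 = 0 or 0 = 0
x_2 or (x_1 or x_1) = 1/4 or 0 = 1/4
not (x_2 or (x_1 or x_1)) = not 1/4 = 0
This gives 0 ≠ 1.

No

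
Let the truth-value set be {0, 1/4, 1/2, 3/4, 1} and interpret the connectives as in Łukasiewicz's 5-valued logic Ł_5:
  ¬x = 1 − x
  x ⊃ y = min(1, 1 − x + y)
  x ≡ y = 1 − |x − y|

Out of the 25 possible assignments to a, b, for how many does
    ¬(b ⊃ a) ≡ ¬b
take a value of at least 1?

3

value 1: 3 assignments (counts)
value 3/4: 5 assignments
value 1/2: 6 assignments
value 1/4: 5 assignments
value 0: 6 assignments
So 3 of the 25 assignments meet the threshold.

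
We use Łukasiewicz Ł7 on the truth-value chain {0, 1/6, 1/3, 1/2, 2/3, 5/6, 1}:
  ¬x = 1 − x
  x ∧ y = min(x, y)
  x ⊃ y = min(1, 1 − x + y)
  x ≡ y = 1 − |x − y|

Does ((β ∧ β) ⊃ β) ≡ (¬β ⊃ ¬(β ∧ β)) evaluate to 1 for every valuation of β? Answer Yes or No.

Yes

β = 0 ↦ 1
β = 1/6 ↦ 1
β = 1/3 ↦ 1
β = 1/2 ↦ 1
β = 2/3 ↦ 1
β = 5/6 ↦ 1
β = 1 ↦ 1
Every assignment gives a value ≥ 1.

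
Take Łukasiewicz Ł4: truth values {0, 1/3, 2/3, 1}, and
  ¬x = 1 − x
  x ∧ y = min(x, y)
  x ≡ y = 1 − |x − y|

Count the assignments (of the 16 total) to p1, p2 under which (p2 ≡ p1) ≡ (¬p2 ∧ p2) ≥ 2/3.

10

p1 = 0, p2 = 0 ↦ 0  <
p1 = 0, p2 = 1/3 ↦ 2/3  ≥
p1 = 0, p2 = 2/3 ↦ 1  ≥
p1 = 0, p2 = 1 ↦ 1  ≥
p1 = 1/3, p2 = 0 ↦ 1/3  <
p1 = 1/3, p2 = 1/3 ↦ 1/3  <
p1 = 1/3, p2 = 2/3 ↦ 2/3  ≥
p1 = 1/3, p2 = 1 ↦ 2/3  ≥
p1 = 2/3, p2 = 0 ↦ 2/3  ≥
p1 = 2/3, p2 = 1/3 ↦ 2/3  ≥
p1 = 2/3, p2 = 2/3 ↦ 1/3  <
p1 = 2/3, p2 = 1 ↦ 1/3  <
p1 = 1, p2 = 0 ↦ 1  ≥
p1 = 1, p2 = 1/3 ↦ 1  ≥
p1 = 1, p2 = 2/3 ↦ 2/3  ≥
p1 = 1, p2 = 1 ↦ 0  <
So 10 of the 16 assignments meet the threshold.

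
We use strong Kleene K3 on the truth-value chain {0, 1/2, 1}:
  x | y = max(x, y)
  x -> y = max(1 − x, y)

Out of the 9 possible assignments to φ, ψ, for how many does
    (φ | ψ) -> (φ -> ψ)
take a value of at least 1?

5

φ = 0, ψ = 0 ↦ 1  ≥
φ = 0, ψ = 1/2 ↦ 1  ≥
φ = 0, ψ = 1 ↦ 1  ≥
φ = 1/2, ψ = 0 ↦ 1/2  <
φ = 1/2, ψ = 1/2 ↦ 1/2  <
φ = 1/2, ψ = 1 ↦ 1  ≥
φ = 1, ψ = 0 ↦ 0  <
φ = 1, ψ = 1/2 ↦ 1/2  <
φ = 1, ψ = 1 ↦ 1  ≥
So 5 of the 9 assignments meet the threshold.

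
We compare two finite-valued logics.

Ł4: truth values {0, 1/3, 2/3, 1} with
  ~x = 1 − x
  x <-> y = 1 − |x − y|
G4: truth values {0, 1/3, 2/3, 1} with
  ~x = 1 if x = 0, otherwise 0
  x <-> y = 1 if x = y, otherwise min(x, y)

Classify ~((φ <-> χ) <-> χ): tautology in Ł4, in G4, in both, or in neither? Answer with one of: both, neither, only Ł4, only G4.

neither

In Ł4: at φ = 0, χ = 1/3 the value is 1/3 — not a tautology.
In G4: at φ = 1/3, χ = 0 the value is 0 — not a tautology.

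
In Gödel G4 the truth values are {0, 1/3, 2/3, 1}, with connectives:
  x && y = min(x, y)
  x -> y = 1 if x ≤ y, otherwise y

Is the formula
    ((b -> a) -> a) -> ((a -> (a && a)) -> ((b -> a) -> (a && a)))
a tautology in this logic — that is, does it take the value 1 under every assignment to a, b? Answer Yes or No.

Yes

a = 0, b = 0 ↦ 1
a = 0, b = 1/3 ↦ 1
a = 0, b = 2/3 ↦ 1
a = 0, b = 1 ↦ 1
a = 1/3, b = 0 ↦ 1
a = 1/3, b = 1/3 ↦ 1
a = 1/3, b = 2/3 ↦ 1
a = 1/3, b = 1 ↦ 1
a = 2/3, b = 0 ↦ 1
a = 2/3, b = 1/3 ↦ 1
a = 2/3, b = 2/3 ↦ 1
a = 2/3, b = 1 ↦ 1
a = 1, b = 0 ↦ 1
a = 1, b = 1/3 ↦ 1
a = 1, b = 2/3 ↦ 1
a = 1, b = 1 ↦ 1
Every assignment gives a value ≥ 1.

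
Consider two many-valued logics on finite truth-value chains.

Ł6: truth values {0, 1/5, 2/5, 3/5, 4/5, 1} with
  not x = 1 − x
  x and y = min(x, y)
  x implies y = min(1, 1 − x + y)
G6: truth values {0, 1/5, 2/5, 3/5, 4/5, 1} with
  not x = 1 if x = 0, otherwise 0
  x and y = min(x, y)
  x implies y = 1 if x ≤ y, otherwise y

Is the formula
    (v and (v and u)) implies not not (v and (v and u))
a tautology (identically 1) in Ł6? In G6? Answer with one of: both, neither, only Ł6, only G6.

both

In Ł6: every assignment gives 1 — tautology.
In G6: every assignment gives 1 — tautology.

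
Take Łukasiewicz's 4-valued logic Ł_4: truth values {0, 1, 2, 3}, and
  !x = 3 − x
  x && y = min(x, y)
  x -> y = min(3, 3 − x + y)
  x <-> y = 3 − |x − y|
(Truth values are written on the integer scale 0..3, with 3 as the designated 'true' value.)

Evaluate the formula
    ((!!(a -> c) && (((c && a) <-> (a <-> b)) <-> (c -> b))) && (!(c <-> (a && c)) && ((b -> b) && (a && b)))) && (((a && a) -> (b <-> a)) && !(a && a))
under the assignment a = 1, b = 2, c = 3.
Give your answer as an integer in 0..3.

1

a -> c = 1 -> 3 = 3
!(a -> c) = !3 = 0
!!(a -> c) = !0 = 3
c && a = 3 && 1 = 1
a <-> b = 1 <-> 2 = 2
(c && a) <-> (a <-> b) = 1 <-> 2 = 2
c -> b = 3 -> 2 = 2
((c && a) <-> (a <-> b)) <-> (c -> b) = 2 <-> 2 = 3
!!(a -> c) && (((c && a) <-> (a <-> b)) <-> (c -> b)) = 3 && 3 = 3
a && c = 1 && 3 = 1
c <-> (a && c) = 3 <-> 1 = 1
!(c <-> (a && c)) = !1 = 2
b -> b = 2 -> 2 = 3
a && b = 1 && 2 = 1
(b -> b) && (a && b) = 3 && 1 = 1
!(c <-> (a && c)) && ((b -> b) && (a && b)) = 2 && 1 = 1
(!!(a -> c) && (((c && a) <-> (a <-> b)) <-> (c -> b))) && (!(c <-> (a && c)) && ((b -> b) && (a && b))) = 3 && 1 = 1
a && a = 1 && 1 = 1
b <-> a = 2 <-> 1 = 2
(a && a) -> (b <-> a) = 1 -> 2 = 3
a && a = 1 && 1 = 1
!(a && a) = !1 = 2
((a && a) -> (b <-> a)) && !(a && a) = 3 && 2 = 2
((!!(a -> c) && (((c && a) <-> (a <-> b)) <-> (c -> b))) && (!(c <-> (a && c)) && ((b -> b) && (a && b)))) && (((a && a) -> (b <-> a)) && !(a && a)) = 1 && 2 = 1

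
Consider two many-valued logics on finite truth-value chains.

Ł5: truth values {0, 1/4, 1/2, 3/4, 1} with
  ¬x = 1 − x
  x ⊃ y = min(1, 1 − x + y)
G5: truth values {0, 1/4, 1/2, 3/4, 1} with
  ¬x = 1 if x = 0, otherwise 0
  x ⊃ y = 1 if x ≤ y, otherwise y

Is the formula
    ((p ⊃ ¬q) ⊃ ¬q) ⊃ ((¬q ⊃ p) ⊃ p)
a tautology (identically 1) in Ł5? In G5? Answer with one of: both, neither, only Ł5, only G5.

In Ł5: every assignment gives 1 — tautology.
In G5: at p = 1/4, q = 1/4 the value is 1/4 — not a tautology.

only Ł5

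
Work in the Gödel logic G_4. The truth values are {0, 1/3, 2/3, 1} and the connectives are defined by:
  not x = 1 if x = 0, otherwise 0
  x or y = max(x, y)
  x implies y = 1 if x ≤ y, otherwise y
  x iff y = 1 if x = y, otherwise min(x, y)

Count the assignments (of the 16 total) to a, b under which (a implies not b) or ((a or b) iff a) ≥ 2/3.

a = 0, b = 0 ↦ 1  ≥
a = 0, b = 1/3 ↦ 1  ≥
a = 0, b = 2/3 ↦ 1  ≥
a = 0, b = 1 ↦ 1  ≥
a = 1/3, b = 0 ↦ 1  ≥
a = 1/3, b = 1/3 ↦ 1  ≥
a = 1/3, b = 2/3 ↦ 1/3  <
a = 1/3, b = 1 ↦ 1/3  <
a = 2/3, b = 0 ↦ 1  ≥
a = 2/3, b = 1/3 ↦ 1  ≥
a = 2/3, b = 2/3 ↦ 1  ≥
a = 2/3, b = 1 ↦ 2/3  ≥
a = 1, b = 0 ↦ 1  ≥
a = 1, b = 1/3 ↦ 1  ≥
a = 1, b = 2/3 ↦ 1  ≥
a = 1, b = 1 ↦ 1  ≥
So 14 of the 16 assignments meet the threshold.

14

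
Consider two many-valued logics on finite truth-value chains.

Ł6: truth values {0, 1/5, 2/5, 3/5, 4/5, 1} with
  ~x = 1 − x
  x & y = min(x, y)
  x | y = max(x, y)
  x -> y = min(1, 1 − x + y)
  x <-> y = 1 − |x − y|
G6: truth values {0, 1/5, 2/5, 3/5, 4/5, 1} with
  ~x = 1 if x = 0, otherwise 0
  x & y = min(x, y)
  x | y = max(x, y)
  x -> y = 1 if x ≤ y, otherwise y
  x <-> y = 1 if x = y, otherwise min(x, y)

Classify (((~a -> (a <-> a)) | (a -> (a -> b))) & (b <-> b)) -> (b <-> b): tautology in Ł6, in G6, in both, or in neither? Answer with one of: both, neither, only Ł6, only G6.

both

In Ł6: every assignment gives 1 — tautology.
In G6: every assignment gives 1 — tautology.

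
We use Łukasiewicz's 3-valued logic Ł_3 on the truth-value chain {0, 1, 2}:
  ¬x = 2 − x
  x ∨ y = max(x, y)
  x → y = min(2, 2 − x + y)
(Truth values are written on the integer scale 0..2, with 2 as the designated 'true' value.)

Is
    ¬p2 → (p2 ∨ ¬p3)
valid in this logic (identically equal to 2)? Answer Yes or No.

Counterexample: take p2 = 0, p3 = 1.
¬p2 = ¬0 = 2
¬p3 = ¬1 = 1
p2 ∨ ¬p3 = 0 ∨ 1 = 1
¬p2 → (p2 ∨ ¬p3) = 2 → 1 = 1
This gives 1 ≠ 2.

No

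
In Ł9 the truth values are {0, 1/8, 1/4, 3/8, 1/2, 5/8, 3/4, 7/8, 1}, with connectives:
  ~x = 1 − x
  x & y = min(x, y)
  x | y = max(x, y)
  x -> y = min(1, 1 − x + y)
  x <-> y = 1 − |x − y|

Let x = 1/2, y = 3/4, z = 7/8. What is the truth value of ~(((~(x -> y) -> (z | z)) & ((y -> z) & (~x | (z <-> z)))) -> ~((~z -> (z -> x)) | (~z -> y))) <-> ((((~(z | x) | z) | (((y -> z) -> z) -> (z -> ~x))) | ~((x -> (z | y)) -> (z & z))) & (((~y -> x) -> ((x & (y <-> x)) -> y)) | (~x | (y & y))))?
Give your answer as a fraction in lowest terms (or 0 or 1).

7/8

x -> y = 1/2 -> 3/4 = 1
~(x -> y) = ~1 = 0
z | z = 7/8 | 7/8 = 7/8
~(x -> y) -> (z | z) = 0 -> 7/8 = 1
y -> z = 3/4 -> 7/8 = 1
~x = ~1/2 = 1/2
z <-> z = 7/8 <-> 7/8 = 1
~x | (z <-> z) = 1/2 | 1 = 1
(y -> z) & (~x | (z <-> z)) = 1 & 1 = 1
(~(x -> y) -> (z | z)) & ((y -> z) & (~x | (z <-> z))) = 1 & 1 = 1
~z = ~7/8 = 1/8
z -> x = 7/8 -> 1/2 = 5/8
~z -> (z -> x) = 1/8 -> 5/8 = 1
~z = ~7/8 = 1/8
~z -> y = 1/8 -> 3/4 = 1
(~z -> (z -> x)) | (~z -> y) = 1 | 1 = 1
~((~z -> (z -> x)) | (~z -> y)) = ~1 = 0
((~(x -> y) -> (z | z)) & ((y -> z) & (~x | (z <-> z)))) -> ~((~z -> (z -> x)) | (~z -> y)) = 1 -> 0 = 0
~(((~(x -> y) -> (z | z)) & ((y -> z) & (~x | (z <-> z)))) -> ~((~z -> (z -> x)) | (~z -> y))) = ~0 = 1
z | x = 7/8 | 1/2 = 7/8
~(z | x) = ~7/8 = 1/8
~(z | x) | z = 1/8 | 7/8 = 7/8
y -> z = 3/4 -> 7/8 = 1
(y -> z) -> z = 1 -> 7/8 = 7/8
~x = ~1/2 = 1/2
z -> ~x = 7/8 -> 1/2 = 5/8
((y -> z) -> z) -> (z -> ~x) = 7/8 -> 5/8 = 3/4
(~(z | x) | z) | (((y -> z) -> z) -> (z -> ~x)) = 7/8 | 3/4 = 7/8
z | y = 7/8 | 3/4 = 7/8
x -> (z | y) = 1/2 -> 7/8 = 1
z & z = 7/8 & 7/8 = 7/8
(x -> (z | y)) -> (z & z) = 1 -> 7/8 = 7/8
~((x -> (z | y)) -> (z & z)) = ~7/8 = 1/8
((~(z | x) | z) | (((y -> z) -> z) -> (z -> ~x))) | ~((x -> (z | y)) -> (z & z)) = 7/8 | 1/8 = 7/8
~y = ~3/4 = 1/4
~y -> x = 1/4 -> 1/2 = 1
y <-> x = 3/4 <-> 1/2 = 3/4
x & (y <-> x) = 1/2 & 3/4 = 1/2
(x & (y <-> x)) -> y = 1/2 -> 3/4 = 1
(~y -> x) -> ((x & (y <-> x)) -> y) = 1 -> 1 = 1
~x = ~1/2 = 1/2
y & y = 3/4 & 3/4 = 3/4
~x | (y & y) = 1/2 | 3/4 = 3/4
((~y -> x) -> ((x & (y <-> x)) -> y)) | (~x | (y & y)) = 1 | 3/4 = 1
(((~(z | x) | z) | (((y -> z) -> z) -> (z -> ~x))) | ~((x -> (z | y)) -> (z & z))) & (((~y -> x) -> ((x & (y <-> x)) -> y)) | (~x | (y & y))) = 7/8 & 1 = 7/8
~(((~(x -> y) -> (z | z)) & ((y -> z) & (~x | (z <-> z)))) -> ~((~z -> (z -> x)) | (~z -> y))) <-> ((((~(z | x) | z) | (((y -> z) -> z) -> (z -> ~x))) | ~((x -> (z | y)) -> (z & z))) & (((~y -> x) -> ((x & (y <-> x)) -> y)) | (~x | (y & y)))) = 1 <-> 7/8 = 7/8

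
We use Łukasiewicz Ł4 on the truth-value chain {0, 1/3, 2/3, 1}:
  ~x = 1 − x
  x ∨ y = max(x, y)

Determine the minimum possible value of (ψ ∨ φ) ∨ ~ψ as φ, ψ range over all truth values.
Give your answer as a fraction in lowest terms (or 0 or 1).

Take φ = 0, ψ = 1/3:
ψ ∨ φ = 1/3 ∨ 0 = 1/3
~ψ = ~1/3 = 2/3
(ψ ∨ φ) ∨ ~ψ = 1/3 ∨ 2/3 = 2/3
No assignment yields a value below 2/3, so this is the minimum.

2/3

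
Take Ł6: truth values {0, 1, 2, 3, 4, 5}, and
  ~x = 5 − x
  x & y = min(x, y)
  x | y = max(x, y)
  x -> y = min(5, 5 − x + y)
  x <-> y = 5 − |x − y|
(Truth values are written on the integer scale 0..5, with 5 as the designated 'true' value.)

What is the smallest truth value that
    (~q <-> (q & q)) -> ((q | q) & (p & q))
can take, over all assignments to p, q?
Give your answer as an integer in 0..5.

1

Take p = 0, q = 2:
~q = ~2 = 3
q & q = 2 & 2 = 2
~q <-> (q & q) = 3 <-> 2 = 4
q | q = 2 | 2 = 2
p & q = 0 & 2 = 0
(q | q) & (p & q) = 2 & 0 = 0
(~q <-> (q & q)) -> ((q | q) & (p & q)) = 4 -> 0 = 1
No assignment yields a value below 1, so this is the minimum.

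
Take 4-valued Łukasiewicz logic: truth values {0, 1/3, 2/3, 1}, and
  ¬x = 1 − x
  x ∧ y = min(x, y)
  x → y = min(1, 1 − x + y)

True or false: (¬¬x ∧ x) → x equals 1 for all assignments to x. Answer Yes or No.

Yes

x = 0 ↦ 1
x = 1/3 ↦ 1
x = 2/3 ↦ 1
x = 1 ↦ 1
Every assignment gives a value ≥ 1.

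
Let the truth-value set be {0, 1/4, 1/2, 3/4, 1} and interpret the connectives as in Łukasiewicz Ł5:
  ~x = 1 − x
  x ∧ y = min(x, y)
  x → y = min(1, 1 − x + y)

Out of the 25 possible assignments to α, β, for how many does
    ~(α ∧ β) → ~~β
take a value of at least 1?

value 1: 12 assignments (counts)
value 3/4: 2 assignments
value 1/2: 5 assignments
value 1/4: 1 assignment
value 0: 5 assignments
So 12 of the 25 assignments meet the threshold.

12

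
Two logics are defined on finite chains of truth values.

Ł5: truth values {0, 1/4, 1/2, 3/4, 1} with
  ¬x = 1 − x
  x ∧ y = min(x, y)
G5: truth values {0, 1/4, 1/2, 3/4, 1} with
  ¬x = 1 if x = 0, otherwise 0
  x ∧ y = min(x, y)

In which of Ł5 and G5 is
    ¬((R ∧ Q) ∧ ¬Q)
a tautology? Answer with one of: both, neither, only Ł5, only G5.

In Ł5: at Q = 1/4, R = 1/4 the value is 3/4 — not a tautology.
In G5: every assignment gives 1 — tautology.

only G5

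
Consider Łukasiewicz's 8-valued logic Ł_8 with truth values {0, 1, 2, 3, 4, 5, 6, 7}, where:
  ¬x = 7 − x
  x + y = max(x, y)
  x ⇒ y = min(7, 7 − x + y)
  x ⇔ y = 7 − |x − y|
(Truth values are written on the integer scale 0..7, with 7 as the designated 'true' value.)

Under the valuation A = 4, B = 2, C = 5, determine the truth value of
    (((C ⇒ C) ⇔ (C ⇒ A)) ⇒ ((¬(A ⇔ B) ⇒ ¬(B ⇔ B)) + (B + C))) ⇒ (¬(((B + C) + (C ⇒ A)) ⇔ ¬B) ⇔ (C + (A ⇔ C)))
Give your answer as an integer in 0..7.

3

C ⇒ C = 5 ⇒ 5 = 7
C ⇒ A = 5 ⇒ 4 = 6
(C ⇒ C) ⇔ (C ⇒ A) = 7 ⇔ 6 = 6
A ⇔ B = 4 ⇔ 2 = 5
¬(A ⇔ B) = ¬5 = 2
B ⇔ B = 2 ⇔ 2 = 7
¬(B ⇔ B) = ¬7 = 0
¬(A ⇔ B) ⇒ ¬(B ⇔ B) = 2 ⇒ 0 = 5
B + C = 2 + 5 = 5
(¬(A ⇔ B) ⇒ ¬(B ⇔ B)) + (B + C) = 5 + 5 = 5
((C ⇒ C) ⇔ (C ⇒ A)) ⇒ ((¬(A ⇔ B) ⇒ ¬(B ⇔ B)) + (B + C)) = 6 ⇒ 5 = 6
B + C = 2 + 5 = 5
C ⇒ A = 5 ⇒ 4 = 6
(B + C) + (C ⇒ A) = 5 + 6 = 6
¬B = ¬2 = 5
((B + C) + (C ⇒ A)) ⇔ ¬B = 6 ⇔ 5 = 6
¬(((B + C) + (C ⇒ A)) ⇔ ¬B) = ¬6 = 1
A ⇔ C = 4 ⇔ 5 = 6
C + (A ⇔ C) = 5 + 6 = 6
¬(((B + C) + (C ⇒ A)) ⇔ ¬B) ⇔ (C + (A ⇔ C)) = 1 ⇔ 6 = 2
(((C ⇒ C) ⇔ (C ⇒ A)) ⇒ ((¬(A ⇔ B) ⇒ ¬(B ⇔ B)) + (B + C))) ⇒ (¬(((B + C) + (C ⇒ A)) ⇔ ¬B) ⇔ (C + (A ⇔ C))) = 6 ⇒ 2 = 3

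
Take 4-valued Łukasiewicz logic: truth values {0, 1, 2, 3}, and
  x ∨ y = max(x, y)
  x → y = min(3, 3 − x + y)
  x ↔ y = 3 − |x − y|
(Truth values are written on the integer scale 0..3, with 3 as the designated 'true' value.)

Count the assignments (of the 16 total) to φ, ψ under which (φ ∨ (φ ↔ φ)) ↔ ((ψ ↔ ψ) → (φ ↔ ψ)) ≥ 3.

4

φ = 0, ψ = 0 ↦ 3  ≥
φ = 0, ψ = 1 ↦ 2  <
φ = 0, ψ = 2 ↦ 1  <
φ = 0, ψ = 3 ↦ 0  <
φ = 1, ψ = 0 ↦ 2  <
φ = 1, ψ = 1 ↦ 3  ≥
φ = 1, ψ = 2 ↦ 2  <
φ = 1, ψ = 3 ↦ 1  <
φ = 2, ψ = 0 ↦ 1  <
φ = 2, ψ = 1 ↦ 2  <
φ = 2, ψ = 2 ↦ 3  ≥
φ = 2, ψ = 3 ↦ 2  <
φ = 3, ψ = 0 ↦ 0  <
φ = 3, ψ = 1 ↦ 1  <
φ = 3, ψ = 2 ↦ 2  <
φ = 3, ψ = 3 ↦ 3  ≥
So 4 of the 16 assignments meet the threshold.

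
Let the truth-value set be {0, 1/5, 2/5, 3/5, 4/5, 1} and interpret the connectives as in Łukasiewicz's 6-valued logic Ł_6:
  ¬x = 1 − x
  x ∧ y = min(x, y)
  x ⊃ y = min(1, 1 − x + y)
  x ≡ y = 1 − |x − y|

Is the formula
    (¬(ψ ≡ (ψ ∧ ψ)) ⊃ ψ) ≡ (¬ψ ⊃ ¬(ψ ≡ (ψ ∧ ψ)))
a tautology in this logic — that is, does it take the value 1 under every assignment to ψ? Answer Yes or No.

Counterexample: take ψ = 0.
ψ ∧ ψ = 0 ∧ 0 = 0
ψ ≡ (ψ ∧ ψ) = 0 ≡ 0 = 1
¬(ψ ≡ (ψ ∧ ψ)) = ¬1 = 0
¬(ψ ≡ (ψ ∧ ψ)) ⊃ ψ = 0 ⊃ 0 = 1
¬ψ = ¬0 = 1
ψ ∧ ψ = 0 ∧ 0 = 0
ψ ≡ (ψ ∧ ψ) = 0 ≡ 0 = 1
¬(ψ ≡ (ψ ∧ ψ)) = ¬1 = 0
¬ψ ⊃ ¬(ψ ≡ (ψ ∧ ψ)) = 1 ⊃ 0 = 0
(¬(ψ ≡ (ψ ∧ ψ)) ⊃ ψ) ≡ (¬ψ ⊃ ¬(ψ ≡ (ψ ∧ ψ))) = 1 ≡ 0 = 0
This gives 0 ≠ 1.

No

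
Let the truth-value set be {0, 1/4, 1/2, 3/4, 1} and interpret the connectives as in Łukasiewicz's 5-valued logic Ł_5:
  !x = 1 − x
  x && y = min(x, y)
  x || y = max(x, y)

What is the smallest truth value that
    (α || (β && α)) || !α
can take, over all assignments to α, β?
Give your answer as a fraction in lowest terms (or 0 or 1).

Take α = 1/2, β = 0:
β && α = 0 && 1/2 = 0
α || (β && α) = 1/2 || 0 = 1/2
!α = !1/2 = 1/2
(α || (β && α)) || !α = 1/2 || 1/2 = 1/2
No assignment yields a value below 1/2, so this is the minimum.

1/2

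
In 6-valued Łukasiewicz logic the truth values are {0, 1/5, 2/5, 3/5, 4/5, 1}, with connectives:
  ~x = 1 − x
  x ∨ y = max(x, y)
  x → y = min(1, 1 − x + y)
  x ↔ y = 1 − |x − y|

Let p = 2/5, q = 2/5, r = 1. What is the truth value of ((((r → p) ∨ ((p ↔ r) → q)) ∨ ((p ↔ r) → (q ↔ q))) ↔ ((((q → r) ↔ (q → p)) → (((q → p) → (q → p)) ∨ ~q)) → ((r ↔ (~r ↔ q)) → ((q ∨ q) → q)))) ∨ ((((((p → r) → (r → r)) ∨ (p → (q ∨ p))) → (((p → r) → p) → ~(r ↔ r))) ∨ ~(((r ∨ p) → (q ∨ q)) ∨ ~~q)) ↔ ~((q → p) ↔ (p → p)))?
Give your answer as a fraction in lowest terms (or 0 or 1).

1

r → p = 1 → 2/5 = 2/5
p ↔ r = 2/5 ↔ 1 = 2/5
(p ↔ r) → q = 2/5 → 2/5 = 1
(r → p) ∨ ((p ↔ r) → q) = 2/5 ∨ 1 = 1
p ↔ r = 2/5 ↔ 1 = 2/5
q ↔ q = 2/5 ↔ 2/5 = 1
(p ↔ r) → (q ↔ q) = 2/5 → 1 = 1
((r → p) ∨ ((p ↔ r) → q)) ∨ ((p ↔ r) → (q ↔ q)) = 1 ∨ 1 = 1
q → r = 2/5 → 1 = 1
q → p = 2/5 → 2/5 = 1
(q → r) ↔ (q → p) = 1 ↔ 1 = 1
q → p = 2/5 → 2/5 = 1
q → p = 2/5 → 2/5 = 1
(q → p) → (q → p) = 1 → 1 = 1
~q = ~2/5 = 3/5
((q → p) → (q → p)) ∨ ~q = 1 ∨ 3/5 = 1
((q → r) ↔ (q → p)) → (((q → p) → (q → p)) ∨ ~q) = 1 → 1 = 1
~r = ~1 = 0
~r ↔ q = 0 ↔ 2/5 = 3/5
r ↔ (~r ↔ q) = 1 ↔ 3/5 = 3/5
q ∨ q = 2/5 ∨ 2/5 = 2/5
(q ∨ q) → q = 2/5 → 2/5 = 1
(r ↔ (~r ↔ q)) → ((q ∨ q) → q) = 3/5 → 1 = 1
(((q → r) ↔ (q → p)) → (((q → p) → (q → p)) ∨ ~q)) → ((r ↔ (~r ↔ q)) → ((q ∨ q) → q)) = 1 → 1 = 1
(((r → p) ∨ ((p ↔ r) → q)) ∨ ((p ↔ r) → (q ↔ q))) ↔ ((((q → r) ↔ (q → p)) → (((q → p) → (q → p)) ∨ ~q)) → ((r ↔ (~r ↔ q)) → ((q ∨ q) → q))) = 1 ↔ 1 = 1
p → r = 2/5 → 1 = 1
r → r = 1 → 1 = 1
(p → r) → (r → r) = 1 → 1 = 1
q ∨ p = 2/5 ∨ 2/5 = 2/5
p → (q ∨ p) = 2/5 → 2/5 = 1
((p → r) → (r → r)) ∨ (p → (q ∨ p)) = 1 ∨ 1 = 1
p → r = 2/5 → 1 = 1
(p → r) → p = 1 → 2/5 = 2/5
r ↔ r = 1 ↔ 1 = 1
~(r ↔ r) = ~1 = 0
((p → r) → p) → ~(r ↔ r) = 2/5 → 0 = 3/5
(((p → r) → (r → r)) ∨ (p → (q ∨ p))) → (((p → r) → p) → ~(r ↔ r)) = 1 → 3/5 = 3/5
r ∨ p = 1 ∨ 2/5 = 1
q ∨ q = 2/5 ∨ 2/5 = 2/5
(r ∨ p) → (q ∨ q) = 1 → 2/5 = 2/5
~q = ~2/5 = 3/5
~~q = ~3/5 = 2/5
((r ∨ p) → (q ∨ q)) ∨ ~~q = 2/5 ∨ 2/5 = 2/5
~(((r ∨ p) → (q ∨ q)) ∨ ~~q) = ~2/5 = 3/5
((((p → r) → (r → r)) ∨ (p → (q ∨ p))) → (((p → r) → p) → ~(r ↔ r))) ∨ ~(((r ∨ p) → (q ∨ q)) ∨ ~~q) = 3/5 ∨ 3/5 = 3/5
q → p = 2/5 → 2/5 = 1
p → p = 2/5 → 2/5 = 1
(q → p) ↔ (p → p) = 1 ↔ 1 = 1
~((q → p) ↔ (p → p)) = ~1 = 0
(((((p → r) → (r → r)) ∨ (p → (q ∨ p))) → (((p → r) → p) → ~(r ↔ r))) ∨ ~(((r ∨ p) → (q ∨ q)) ∨ ~~q)) ↔ ~((q → p) ↔ (p → p)) = 3/5 ↔ 0 = 2/5
((((r → p) ∨ ((p ↔ r) → q)) ∨ ((p ↔ r) → (q ↔ q))) ↔ ((((q → r) ↔ (q → p)) → (((q → p) → (q → p)) ∨ ~q)) → ((r ↔ (~r ↔ q)) → ((q ∨ q) → q)))) ∨ ((((((p → r) → (r → r)) ∨ (p → (q ∨ p))) → (((p → r) → p) → ~(r ↔ r))) ∨ ~(((r ∨ p) → (q ∨ q)) ∨ ~~q)) ↔ ~((q → p) ↔ (p → p))) = 1 ∨ 2/5 = 1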